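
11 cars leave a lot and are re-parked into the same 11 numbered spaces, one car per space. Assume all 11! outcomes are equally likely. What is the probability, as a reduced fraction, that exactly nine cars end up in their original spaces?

Favorable outcomes: C(11,9)·!2 = 55·1 = 55.
Total outcomes: 11! = 39916800.
Probability = 55/39916800 = 1/725760.

1/725760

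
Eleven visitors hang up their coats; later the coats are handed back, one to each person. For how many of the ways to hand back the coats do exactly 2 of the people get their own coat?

Choose which 2 of the 11 are fixed: C(11,2) = 55.
The other 9 form a derangement: !9 = 133496.
Total: 55 × 133496 = 7342280.

7342280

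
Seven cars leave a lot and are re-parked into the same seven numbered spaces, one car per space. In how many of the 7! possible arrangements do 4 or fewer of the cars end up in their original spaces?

5018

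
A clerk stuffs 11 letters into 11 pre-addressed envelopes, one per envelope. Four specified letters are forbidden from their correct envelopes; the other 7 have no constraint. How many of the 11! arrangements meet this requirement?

27422640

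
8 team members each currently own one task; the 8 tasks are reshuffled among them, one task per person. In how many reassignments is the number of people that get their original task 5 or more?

141

# with exactly i fixed is C(8,i)·!(8-i); sum over i=5..8:
  i=5: C(8,5)·!3 = 56·2 = 112
  i=6: C(8,6)·!2 = 28·1 = 28
  i=7: C(8,7)·!1 = 8·0 = 0
  i=8: C(8,8)·!0 = 1·1 = 1
Total = 141.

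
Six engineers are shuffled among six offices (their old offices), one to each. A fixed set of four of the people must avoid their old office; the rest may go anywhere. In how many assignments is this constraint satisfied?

362

Let A_j be the event that the j-th constrained one is fixed. By inclusion-exclusion over the 4 events:
Σ_{j=0}^{4} (-1)^j C(4,j)(6-j)!
= C(4,0)·6! - C(4,1)·5! + C(4,2)·4! - C(4,3)·3! + C(4,4)·2!
= 720 - 480 + 144 - 24 + 2
= 362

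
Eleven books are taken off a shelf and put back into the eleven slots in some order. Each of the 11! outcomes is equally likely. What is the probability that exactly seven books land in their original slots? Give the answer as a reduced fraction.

1/13440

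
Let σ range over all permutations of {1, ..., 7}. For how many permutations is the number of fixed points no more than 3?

# with exactly i fixed is C(7,i)·!(7-i); sum over i=0..3:
  i=0: C(7,0)·!7 = 1·1854 = 1854
  i=1: C(7,1)·!6 = 7·265 = 1855
  i=2: C(7,2)·!5 = 21·44 = 924
  i=3: C(7,3)·!4 = 35·9 = 315
Total = 4948.

4948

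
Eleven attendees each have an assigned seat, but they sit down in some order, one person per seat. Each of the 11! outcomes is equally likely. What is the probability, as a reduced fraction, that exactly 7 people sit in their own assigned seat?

1/13440

Favorable outcomes: C(11,7)·!4 = 330·9 = 2970.
Total outcomes: 11! = 39916800.
Probability = 2970/39916800 = 1/13440.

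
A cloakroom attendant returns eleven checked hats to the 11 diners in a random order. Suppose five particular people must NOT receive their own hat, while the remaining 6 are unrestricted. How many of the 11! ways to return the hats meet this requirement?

Let A_j be the event that the j-th constrained one is fixed. By inclusion-exclusion over the 5 events:
Σ_{j=0}^{5} (-1)^j C(5,j)(11-j)!
= C(5,0)·11! - C(5,1)·10! + C(5,2)·9! - C(5,3)·8! + C(5,4)·7! - C(5,5)·6!
= 39916800 - 18144000 + 3628800 - 403200 + 25200 - 720
= 25022880

25022880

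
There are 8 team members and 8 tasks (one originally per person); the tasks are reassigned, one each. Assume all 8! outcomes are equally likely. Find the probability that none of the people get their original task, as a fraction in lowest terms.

Favorable outcomes: !8 = 14833.
Total outcomes: 8! = 40320.
Probability = 14833/40320 = 2119/5760.

2119/5760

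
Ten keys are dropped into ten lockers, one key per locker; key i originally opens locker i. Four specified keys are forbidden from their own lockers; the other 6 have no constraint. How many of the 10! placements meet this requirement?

2399760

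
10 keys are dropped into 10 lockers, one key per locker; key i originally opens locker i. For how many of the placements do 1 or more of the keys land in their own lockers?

2293839

# with exactly i fixed is C(10,i)·!(10-i); sum over i=1..10:
  i=1: C(10,1)·!9 = 10·133496 = 1334960
  i=2: C(10,2)·!8 = 45·14833 = 667485
  i=3: C(10,3)·!7 = 120·1854 = 222480
  i=4: C(10,4)·!6 = 210·265 = 55650
  i=5: C(10,5)·!5 = 252·44 = 11088
  i=6: C(10,6)·!4 = 210·9 = 1890
  i=7: C(10,7)·!3 = 120·2 = 240
  i=8: C(10,8)·!2 = 45·1 = 45
  i=9: C(10,9)·!1 = 10·0 = 0
  i=10: C(10,10)·!0 = 1·1 = 1
Total = 2293839.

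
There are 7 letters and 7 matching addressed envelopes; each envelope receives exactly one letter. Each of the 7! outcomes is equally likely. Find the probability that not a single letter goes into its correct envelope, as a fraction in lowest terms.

103/280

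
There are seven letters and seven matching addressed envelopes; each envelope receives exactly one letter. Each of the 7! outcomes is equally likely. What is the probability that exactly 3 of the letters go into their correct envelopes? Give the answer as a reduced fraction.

1/16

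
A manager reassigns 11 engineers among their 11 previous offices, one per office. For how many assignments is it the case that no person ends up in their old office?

!11 = 11! · Σ_{k=0}^{11} (-1)^k/k!
= 11! - 11!/1! + 11!/2! - 11!/3! + 11!/4! - 11!/5! + 11!/6! - 11!/7! + 11!/8! - 11!/9! + 11!/10! - 11!/11!
= 39916800 - 39916800 + 19958400 - 6652800 + 1663200 - 332640 + 55440 - 7920 + 990 - 110 + 11 - 1
= 14684570

14684570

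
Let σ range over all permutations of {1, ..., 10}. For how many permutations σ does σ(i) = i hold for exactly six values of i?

1890

Pick the 6 fixed positions: C(10,6) = 210 ways.
The remaining 4 must be deranged: !4 = 9.
Total: 210 × 9 = 1890.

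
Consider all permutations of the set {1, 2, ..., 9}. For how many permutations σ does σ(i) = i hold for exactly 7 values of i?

36

Choose which 7 of the 9 are fixed: C(9,7) = 36.
The other 2 form a derangement: !2 = 1.
Total: 36 × 1 = 36.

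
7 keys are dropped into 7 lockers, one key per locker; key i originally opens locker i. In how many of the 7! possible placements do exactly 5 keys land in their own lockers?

21

Choose which 5 of the 7 are fixed: C(7,5) = 21.
The remaining 2 must be deranged: !2 = 1.
Total: 21 × 1 = 21.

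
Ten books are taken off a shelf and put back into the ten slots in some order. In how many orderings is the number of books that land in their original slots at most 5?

Sum C(10,i)·!(10-i) for i = 0..5:
  i=0: C(10,0)·!10 = 1·1334961 = 1334961
  i=1: C(10,1)·!9 = 10·133496 = 1334960
  i=2: C(10,2)·!8 = 45·14833 = 667485
  i=3: C(10,3)·!7 = 120·1854 = 222480
  i=4: C(10,4)·!6 = 210·265 = 55650
  i=5: C(10,5)·!5 = 252·44 = 11088
Total = 3626624.

3626624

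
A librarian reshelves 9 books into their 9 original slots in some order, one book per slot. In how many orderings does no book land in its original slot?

Use !n = (n-1)(!(n-1) + !(n-2)).
!9 = 8·(14833 + 1854) = 8·16687 = 133496

133496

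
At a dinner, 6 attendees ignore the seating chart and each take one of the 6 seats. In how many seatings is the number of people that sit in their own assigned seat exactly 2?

Choose which 2 of the 6 are fixed: C(6,2) = 15.
The other 4 form a derangement: !4 = 9.
Total: 15 × 9 = 135.

135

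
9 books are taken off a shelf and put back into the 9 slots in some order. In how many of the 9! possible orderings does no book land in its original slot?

!9 is the nearest integer to 9!/e.
9! = 362880, and 362880/e ≈ 133496.09, so !9 = 133496.

133496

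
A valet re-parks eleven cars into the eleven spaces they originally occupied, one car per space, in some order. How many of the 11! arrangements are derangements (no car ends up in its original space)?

The subfactorial !11 = [11!/e] (nearest integer).
11! = 39916800, and 39916800/e ≈ 14684570.08, so !11 = 14684570.

14684570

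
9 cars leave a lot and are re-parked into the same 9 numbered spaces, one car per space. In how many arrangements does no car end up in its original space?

133496

Use !n = (n-1)(!(n-1) + !(n-2)).
!9 = 8·(14833 + 1854) = 8·16687 = 133496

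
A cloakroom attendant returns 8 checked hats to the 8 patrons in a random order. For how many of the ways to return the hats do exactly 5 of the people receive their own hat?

Choose which 5 of the 8 are fixed: C(8,5) = 56.
The other 3 form a derangement: !3 = 2.
Total: 56 × 2 = 112.

112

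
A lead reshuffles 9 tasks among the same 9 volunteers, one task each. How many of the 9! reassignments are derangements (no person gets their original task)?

!9 is the nearest integer to 9!/e.
9! = 362880, and 362880/e ≈ 133496.09, so !9 = 133496.

133496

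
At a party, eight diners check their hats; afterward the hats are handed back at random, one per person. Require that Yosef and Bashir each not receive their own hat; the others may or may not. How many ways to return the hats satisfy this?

Let A_j be the event that the j-th constrained one is fixed. By inclusion-exclusion over the 2 events:
Σ_{j=0}^{2} (-1)^j C(2,j)(8-j)!
= C(2,0)·8! - C(2,1)·7! + C(2,2)·6!
= 40320 - 10080 + 720
= 30960

30960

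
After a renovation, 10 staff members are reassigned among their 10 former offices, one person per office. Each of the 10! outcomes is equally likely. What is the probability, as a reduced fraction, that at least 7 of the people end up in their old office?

143/1814400

Favorable outcomes: Σ_{i≥7} C(10,i)·!(10-i) = 120·2 + 45·1 + 10·0 + 1·1 = 286.
Total outcomes: 10! = 3628800.
Probability = 286/3628800 = 143/1814400.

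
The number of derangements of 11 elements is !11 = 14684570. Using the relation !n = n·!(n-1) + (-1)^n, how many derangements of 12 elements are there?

!12 = 12·14684570 + 1 = 176214841.

176214841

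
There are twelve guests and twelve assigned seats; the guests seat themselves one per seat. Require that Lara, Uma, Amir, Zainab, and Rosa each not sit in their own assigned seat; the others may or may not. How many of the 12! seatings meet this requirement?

312273360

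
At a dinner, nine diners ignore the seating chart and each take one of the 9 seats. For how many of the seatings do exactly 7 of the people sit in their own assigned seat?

36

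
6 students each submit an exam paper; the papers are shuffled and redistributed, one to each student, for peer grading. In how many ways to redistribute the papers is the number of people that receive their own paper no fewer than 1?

455

# with exactly i fixed is C(6,i)·!(6-i); sum over i=1..6:
  i=1: C(6,1)·!5 = 6·44 = 264
  i=2: C(6,2)·!4 = 15·9 = 135
  i=3: C(6,3)·!3 = 20·2 = 40
  i=4: C(6,4)·!2 = 15·1 = 15
  i=5: C(6,5)·!1 = 6·0 = 0
  i=6: C(6,6)·!0 = 1·1 = 1
Total = 455.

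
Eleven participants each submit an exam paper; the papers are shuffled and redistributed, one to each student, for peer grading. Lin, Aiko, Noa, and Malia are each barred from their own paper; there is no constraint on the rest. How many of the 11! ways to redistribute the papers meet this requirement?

27422640

Inclusion-exclusion on the 4 forbidden self-matches:
Σ_{j=0}^{4} (-1)^j C(4,j)(11-j)!
= C(4,0)·11! - C(4,1)·10! + C(4,2)·9! - C(4,3)·8! + C(4,4)·7!
= 39916800 - 14515200 + 2177280 - 161280 + 5040
= 27422640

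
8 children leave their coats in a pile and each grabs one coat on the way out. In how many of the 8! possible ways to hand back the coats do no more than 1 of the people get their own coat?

# with exactly i fixed is C(8,i)·!(8-i); sum over i=0..1:
  i=0: C(8,0)·!8 = 1·14833 = 14833
  i=1: C(8,1)·!7 = 8·1854 = 14832
Total = 29665.

29665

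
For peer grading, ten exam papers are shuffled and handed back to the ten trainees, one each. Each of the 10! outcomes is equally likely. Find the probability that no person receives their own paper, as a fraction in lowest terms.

Favorable outcomes: !10 = 1334961.
Total outcomes: 10! = 3628800.
Probability = 1334961/3628800 = 16481/44800.

16481/44800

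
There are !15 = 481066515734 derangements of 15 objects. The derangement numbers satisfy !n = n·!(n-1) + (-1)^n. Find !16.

7697064251745

!16 = 16·481066515734 + 1 = 7697064251745.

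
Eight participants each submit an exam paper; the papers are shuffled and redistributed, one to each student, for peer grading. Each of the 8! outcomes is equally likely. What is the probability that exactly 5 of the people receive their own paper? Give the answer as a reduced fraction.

1/360

Favorable outcomes: C(8,5)·!3 = 56·2 = 112.
Total outcomes: 8! = 40320.
Probability = 112/40320 = 1/360.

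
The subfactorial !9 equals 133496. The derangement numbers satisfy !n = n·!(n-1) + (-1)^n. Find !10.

1334961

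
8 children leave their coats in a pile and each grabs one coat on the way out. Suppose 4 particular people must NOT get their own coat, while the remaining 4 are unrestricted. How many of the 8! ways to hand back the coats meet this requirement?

24024

Inclusion-exclusion on the 4 forbidden self-matches:
Σ_{j=0}^{4} (-1)^j C(4,j)(8-j)!
= C(4,0)·8! - C(4,1)·7! + C(4,2)·6! - C(4,3)·5! + C(4,4)·4!
= 40320 - 20160 + 4320 - 480 + 24
= 24024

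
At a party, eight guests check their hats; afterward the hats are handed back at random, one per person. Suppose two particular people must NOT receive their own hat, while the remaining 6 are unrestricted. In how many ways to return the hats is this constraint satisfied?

30960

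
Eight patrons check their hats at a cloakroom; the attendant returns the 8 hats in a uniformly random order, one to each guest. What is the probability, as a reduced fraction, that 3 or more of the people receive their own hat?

647/8064

Favorable outcomes: Σ_{i≥3} C(8,i)·!(8-i) = 56·44 + 70·9 + 56·2 + 28·1 + 8·0 + 1·1 = 3235.
Total outcomes: 8! = 40320.
Probability = 3235/40320 = 647/8064.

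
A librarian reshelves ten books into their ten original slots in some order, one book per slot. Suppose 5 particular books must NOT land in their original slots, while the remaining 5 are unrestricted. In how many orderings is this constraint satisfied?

Let A_j be the event that the j-th constrained one is fixed. By inclusion-exclusion over the 5 events:
Σ_{j=0}^{5} (-1)^j C(5,j)(10-j)!
= C(5,0)·10! - C(5,1)·9! + C(5,2)·8! - C(5,3)·7! + C(5,4)·6! - C(5,5)·5!
= 3628800 - 1814400 + 403200 - 50400 + 3600 - 120
= 2170680

2170680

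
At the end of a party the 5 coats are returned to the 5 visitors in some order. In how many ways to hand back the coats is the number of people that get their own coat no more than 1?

Sum C(5,i)·!(5-i) for i = 0..1:
  i=0: C(5,0)·!5 = 1·44 = 44
  i=1: C(5,1)·!4 = 5·9 = 45
Total = 89.

89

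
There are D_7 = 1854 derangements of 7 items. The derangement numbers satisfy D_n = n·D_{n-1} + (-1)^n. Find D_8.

D_8 = 8·1854 + 1 = 14833.

14833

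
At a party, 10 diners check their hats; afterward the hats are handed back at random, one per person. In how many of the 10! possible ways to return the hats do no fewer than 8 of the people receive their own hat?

# with exactly i fixed is C(10,i)·!(10-i); sum over i=8..10:
  i=8: C(10,8)·!2 = 45·1 = 45
  i=9: C(10,9)·!1 = 10·0 = 0
  i=10: C(10,10)·!0 = 1·1 = 1
Total = 46.

46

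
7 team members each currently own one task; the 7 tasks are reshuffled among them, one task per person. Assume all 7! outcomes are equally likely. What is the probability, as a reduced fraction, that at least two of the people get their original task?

Favorable outcomes: Σ_{i≥2} C(7,i)·!(7-i) = 21·44 + 35·9 + 35·2 + 21·1 + 7·0 + 1·1 = 1331.
Total outcomes: 7! = 5040.
Probability = 1331/5040 = 1331/5040.

1331/5040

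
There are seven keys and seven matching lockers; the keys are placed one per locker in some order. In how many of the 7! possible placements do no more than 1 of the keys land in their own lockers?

3709

# with exactly i fixed is C(7,i)·!(7-i); sum over i=0..1:
  i=0: C(7,0)·!7 = 1·1854 = 1854
  i=1: C(7,1)·!6 = 7·265 = 1855
Total = 3709.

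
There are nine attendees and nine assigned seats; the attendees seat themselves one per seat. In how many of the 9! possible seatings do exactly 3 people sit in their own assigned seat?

Choose which 3 of the 9 are fixed: C(9,3) = 84.
The remaining 6 must be deranged: !6 = 265.
Total: 84 × 265 = 22260.

22260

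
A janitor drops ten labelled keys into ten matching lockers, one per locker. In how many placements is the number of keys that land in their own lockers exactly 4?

Pick the 4 fixed positions: C(10,4) = 210 ways.
The remaining 6 must be deranged: !6 = 265.
Total: 210 × 265 = 55650.

55650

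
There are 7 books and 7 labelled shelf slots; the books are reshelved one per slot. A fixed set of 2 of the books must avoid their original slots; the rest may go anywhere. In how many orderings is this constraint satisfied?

Let A_j be the event that the j-th constrained one is fixed. By inclusion-exclusion over the 2 events:
Σ_{j=0}^{2} (-1)^j C(2,j)(7-j)!
= C(2,0)·7! - C(2,1)·6! + C(2,2)·5!
= 5040 - 1440 + 120
= 3720

3720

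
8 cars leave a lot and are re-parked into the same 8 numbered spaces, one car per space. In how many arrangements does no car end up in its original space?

The subfactorial !8 = [8!/e] (nearest integer).
8! = 40320, and 40320/e ≈ 14832.90, so !8 = 14833.

14833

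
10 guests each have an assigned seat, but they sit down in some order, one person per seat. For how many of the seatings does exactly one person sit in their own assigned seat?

1334960

Choose which one of the 10 is fixed: C(10,1) = 10.
The other 9 form a derangement: !9 = 133496.
Total: 10 × 133496 = 1334960.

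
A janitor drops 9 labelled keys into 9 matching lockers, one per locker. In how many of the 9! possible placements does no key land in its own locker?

Recurrence: !9 = 8·(!8 + !7).
!9 = 8·(14833 + 1854) = 8·16687 = 133496

133496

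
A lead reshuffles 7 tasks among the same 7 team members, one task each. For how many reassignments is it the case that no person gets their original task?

Use !n = n·!(n-1) + (-1)^n.
!7 = 7·265 - 1 = 1854

1854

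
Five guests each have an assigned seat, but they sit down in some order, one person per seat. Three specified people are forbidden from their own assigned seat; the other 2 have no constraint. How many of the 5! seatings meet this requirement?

Let A_j be the event that the j-th constrained one is fixed. By inclusion-exclusion over the 3 events:
Σ_{j=0}^{3} (-1)^j C(3,j)(5-j)!
= C(3,0)·5! - C(3,1)·4! + C(3,2)·3! - C(3,3)·2!
= 120 - 72 + 18 - 2
= 64

64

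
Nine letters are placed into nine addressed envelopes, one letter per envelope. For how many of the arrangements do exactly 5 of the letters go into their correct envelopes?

1134

Choose which 5 of the 9 are fixed: C(9,5) = 126.
The other 4 form a derangement: !4 = 9.
Total: 126 × 9 = 1134.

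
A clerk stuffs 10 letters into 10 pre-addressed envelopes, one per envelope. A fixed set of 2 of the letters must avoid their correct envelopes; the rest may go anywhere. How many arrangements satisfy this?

2943360

Let A_j be the event that the j-th constrained one is fixed. By inclusion-exclusion over the 2 events:
Σ_{j=0}^{2} (-1)^j C(2,j)(10-j)!
= C(2,0)·10! - C(2,1)·9! + C(2,2)·8!
= 3628800 - 725760 + 40320
= 2943360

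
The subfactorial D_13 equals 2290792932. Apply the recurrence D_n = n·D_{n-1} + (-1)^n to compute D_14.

32071101049

D_14 = 14·2290792932 + 1 = 32071101049.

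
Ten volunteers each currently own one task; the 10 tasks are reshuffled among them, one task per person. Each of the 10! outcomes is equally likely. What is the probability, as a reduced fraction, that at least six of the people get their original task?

Favorable outcomes: Σ_{i≥6} C(10,i)·!(10-i) = 210·9 + 120·2 + 45·1 + 10·0 + 1·1 = 2176.
Total outcomes: 10! = 3628800.
Probability = 2176/3628800 = 17/28350.

17/28350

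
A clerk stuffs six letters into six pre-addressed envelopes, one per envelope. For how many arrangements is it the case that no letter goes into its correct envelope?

The subfactorial !6 = [6!/e] (nearest integer).
6! = 720, and 720/e ≈ 264.87, so !6 = 265.

265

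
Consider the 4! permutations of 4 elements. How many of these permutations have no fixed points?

9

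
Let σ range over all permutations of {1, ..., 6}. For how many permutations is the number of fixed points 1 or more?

# with exactly i fixed is C(6,i)·!(6-i); sum over i=1..6:
  i=1: C(6,1)·!5 = 6·44 = 264
  i=2: C(6,2)·!4 = 15·9 = 135
  i=3: C(6,3)·!3 = 20·2 = 40
  i=4: C(6,4)·!2 = 15·1 = 15
  i=5: C(6,5)·!1 = 6·0 = 0
  i=6: C(6,6)·!0 = 1·1 = 1
Total = 455.

455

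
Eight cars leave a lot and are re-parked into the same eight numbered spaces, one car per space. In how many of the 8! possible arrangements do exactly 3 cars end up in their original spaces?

2464

Pick the 3 fixed positions: C(8,3) = 56 ways.
The remaining 5 must be deranged: !5 = 44.
Total: 56 × 44 = 2464.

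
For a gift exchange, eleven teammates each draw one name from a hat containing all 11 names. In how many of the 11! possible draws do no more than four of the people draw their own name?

# with exactly i fixed is C(11,i)·!(11-i); sum over i=0..4:
  i=0: C(11,0)·!11 = 1·14684570 = 14684570
  i=1: C(11,1)·!10 = 11·1334961 = 14684571
  i=2: C(11,2)·!9 = 55·133496 = 7342280
  i=3: C(11,3)·!8 = 165·14833 = 2447445
  i=4: C(11,4)·!7 = 330·1854 = 611820
Total = 39770686.

39770686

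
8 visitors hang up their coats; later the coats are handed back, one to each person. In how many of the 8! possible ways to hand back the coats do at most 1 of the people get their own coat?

29665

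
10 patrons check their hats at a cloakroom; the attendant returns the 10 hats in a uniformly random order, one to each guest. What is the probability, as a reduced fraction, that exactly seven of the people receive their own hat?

1/15120

Favorable outcomes: C(10,7)·!3 = 120·2 = 240.
Total outcomes: 10! = 3628800.
Probability = 240/3628800 = 1/15120.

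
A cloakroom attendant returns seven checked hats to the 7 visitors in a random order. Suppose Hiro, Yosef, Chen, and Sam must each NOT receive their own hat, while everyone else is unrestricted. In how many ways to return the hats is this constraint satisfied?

2790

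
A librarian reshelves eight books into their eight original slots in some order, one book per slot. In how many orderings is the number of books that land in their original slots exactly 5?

Choose which 5 of the 8 are fixed: C(8,5) = 56.
The other 3 form a derangement: !3 = 2.
Total: 56 × 2 = 112.

112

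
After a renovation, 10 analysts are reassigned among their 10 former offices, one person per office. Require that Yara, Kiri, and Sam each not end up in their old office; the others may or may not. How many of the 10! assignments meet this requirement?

Inclusion-exclusion on the 3 forbidden self-matches:
Σ_{j=0}^{3} (-1)^j C(3,j)(10-j)!
= C(3,0)·10! - C(3,1)·9! + C(3,2)·8! - C(3,3)·7!
= 3628800 - 1088640 + 120960 - 5040
= 2656080

2656080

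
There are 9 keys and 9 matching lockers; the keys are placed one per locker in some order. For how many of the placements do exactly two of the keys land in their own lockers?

66744

Pick the 2 fixed positions: C(9,2) = 36 ways.
The other 7 form a derangement: !7 = 1854.
Total: 36 × 1854 = 66744.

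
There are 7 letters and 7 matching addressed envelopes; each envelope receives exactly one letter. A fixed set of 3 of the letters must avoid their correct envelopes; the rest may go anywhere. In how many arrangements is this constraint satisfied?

3216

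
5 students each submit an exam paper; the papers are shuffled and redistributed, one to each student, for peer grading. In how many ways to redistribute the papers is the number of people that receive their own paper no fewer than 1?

Sum C(5,i)·!(5-i) for i = 1..5:
  i=1: C(5,1)·!4 = 5·9 = 45
  i=2: C(5,2)·!3 = 10·2 = 20
  i=3: C(5,3)·!2 = 10·1 = 10
  i=4: C(5,4)·!1 = 5·0 = 0
  i=5: C(5,5)·!0 = 1·1 = 1
Total = 76.

76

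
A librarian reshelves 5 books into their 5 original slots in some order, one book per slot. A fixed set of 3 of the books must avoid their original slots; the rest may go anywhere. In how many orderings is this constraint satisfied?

64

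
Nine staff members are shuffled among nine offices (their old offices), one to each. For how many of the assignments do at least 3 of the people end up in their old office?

29143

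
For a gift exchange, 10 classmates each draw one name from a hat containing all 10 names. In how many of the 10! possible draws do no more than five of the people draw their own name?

3626624

Sum C(10,i)·!(10-i) for i = 0..5:
  i=0: C(10,0)·!10 = 1·1334961 = 1334961
  i=1: C(10,1)·!9 = 10·133496 = 1334960
  i=2: C(10,2)·!8 = 45·14833 = 667485
  i=3: C(10,3)·!7 = 120·1854 = 222480
  i=4: C(10,4)·!6 = 210·265 = 55650
  i=5: C(10,5)·!5 = 252·44 = 11088
Total = 3626624.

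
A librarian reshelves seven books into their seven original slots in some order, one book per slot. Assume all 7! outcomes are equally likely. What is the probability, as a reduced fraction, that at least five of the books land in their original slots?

Favorable outcomes: Σ_{i≥5} C(7,i)·!(7-i) = 21·1 + 7·0 + 1·1 = 22.
Total outcomes: 7! = 5040.
Probability = 22/5040 = 11/2520.

11/2520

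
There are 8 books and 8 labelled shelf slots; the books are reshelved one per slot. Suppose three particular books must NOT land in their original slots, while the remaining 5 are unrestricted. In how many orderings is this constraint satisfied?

27240

Inclusion-exclusion on the 3 forbidden self-matches:
Σ_{j=0}^{3} (-1)^j C(3,j)(8-j)!
= C(3,0)·8! - C(3,1)·7! + C(3,2)·6! - C(3,3)·5!
= 40320 - 15120 + 2160 - 120
= 27240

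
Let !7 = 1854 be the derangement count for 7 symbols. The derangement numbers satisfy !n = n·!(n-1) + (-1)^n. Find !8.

14833

!8 = 8·1854 + 1 = 14833.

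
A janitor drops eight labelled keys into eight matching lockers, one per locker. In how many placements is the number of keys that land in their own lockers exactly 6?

Pick the 6 fixed positions: C(8,6) = 28 ways.
The other 2 form a derangement: !2 = 1.
Total: 28 × 1 = 28.

28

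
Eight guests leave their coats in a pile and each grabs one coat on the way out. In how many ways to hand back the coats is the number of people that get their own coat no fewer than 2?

# with exactly i fixed is C(8,i)·!(8-i); sum over i=2..8:
  i=2: C(8,2)·!6 = 28·265 = 7420
  i=3: C(8,3)·!5 = 56·44 = 2464
  i=4: C(8,4)·!4 = 70·9 = 630
  i=5: C(8,5)·!3 = 56·2 = 112
  i=6: C(8,6)·!2 = 28·1 = 28
  i=7: C(8,7)·!1 = 8·0 = 0
  i=8: C(8,8)·!0 = 1·1 = 1
Total = 10655.

10655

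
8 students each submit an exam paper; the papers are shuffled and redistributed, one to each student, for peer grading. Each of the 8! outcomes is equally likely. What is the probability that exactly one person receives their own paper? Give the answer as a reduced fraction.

Favorable outcomes: C(8,1)·!7 = 8·1854 = 14832.
Total outcomes: 8! = 40320.
Probability = 14832/40320 = 103/280.

103/280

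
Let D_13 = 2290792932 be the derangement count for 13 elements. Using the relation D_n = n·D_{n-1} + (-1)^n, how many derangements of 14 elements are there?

D_14 = 14·2290792932 + 1 = 32071101049.

32071101049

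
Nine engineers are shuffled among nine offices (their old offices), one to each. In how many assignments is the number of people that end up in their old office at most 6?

# with exactly i fixed is C(9,i)·!(9-i); sum over i=0..6:
  i=0: C(9,0)·!9 = 1·133496 = 133496
  i=1: C(9,1)·!8 = 9·14833 = 133497
  i=2: C(9,2)·!7 = 36·1854 = 66744
  i=3: C(9,3)·!6 = 84·265 = 22260
  i=4: C(9,4)·!5 = 126·44 = 5544
  i=5: C(9,5)·!4 = 126·9 = 1134
  i=6: C(9,6)·!3 = 84·2 = 168
Total = 362843.

362843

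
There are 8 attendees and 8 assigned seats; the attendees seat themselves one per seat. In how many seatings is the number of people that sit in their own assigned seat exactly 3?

2464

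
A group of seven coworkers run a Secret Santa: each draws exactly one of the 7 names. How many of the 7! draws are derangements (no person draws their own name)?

The subfactorial !7 = [7!/e] (nearest integer).
7! = 5040, and 5040/e ≈ 1854.11, so !7 = 1854.

1854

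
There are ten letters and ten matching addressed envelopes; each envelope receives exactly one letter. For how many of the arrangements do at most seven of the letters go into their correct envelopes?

3628754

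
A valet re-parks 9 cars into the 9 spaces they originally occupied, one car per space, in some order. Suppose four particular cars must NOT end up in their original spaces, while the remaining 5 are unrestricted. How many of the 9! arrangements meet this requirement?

229080

Inclusion-exclusion on the 4 forbidden self-matches:
Σ_{j=0}^{4} (-1)^j C(4,j)(9-j)!
= C(4,0)·9! - C(4,1)·8! + C(4,2)·7! - C(4,3)·6! + C(4,4)·5!
= 362880 - 161280 + 30240 - 2880 + 120
= 229080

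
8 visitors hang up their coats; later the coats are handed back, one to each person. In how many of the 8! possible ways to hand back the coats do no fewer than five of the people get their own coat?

141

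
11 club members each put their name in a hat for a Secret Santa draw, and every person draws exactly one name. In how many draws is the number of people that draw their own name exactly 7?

2970

Pick the 7 fixed positions: C(11,7) = 330 ways.
The other 4 form a derangement: !4 = 9.
Total: 330 × 9 = 2970.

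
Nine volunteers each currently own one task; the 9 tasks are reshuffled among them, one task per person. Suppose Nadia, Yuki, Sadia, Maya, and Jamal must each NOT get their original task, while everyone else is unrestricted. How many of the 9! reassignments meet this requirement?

205056

Let A_j be the event that the j-th constrained one is fixed. By inclusion-exclusion over the 5 events:
Σ_{j=0}^{5} (-1)^j C(5,j)(9-j)!
= C(5,0)·9! - C(5,1)·8! + C(5,2)·7! - C(5,3)·6! + C(5,4)·5! - C(5,5)·4!
= 362880 - 201600 + 50400 - 7200 + 600 - 24
= 205056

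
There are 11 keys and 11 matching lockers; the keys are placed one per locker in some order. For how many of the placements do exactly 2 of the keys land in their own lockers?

Pick the 2 fixed positions: C(11,2) = 55 ways.
The other 9 form a derangement: !9 = 133496.
Total: 55 × 133496 = 7342280.

7342280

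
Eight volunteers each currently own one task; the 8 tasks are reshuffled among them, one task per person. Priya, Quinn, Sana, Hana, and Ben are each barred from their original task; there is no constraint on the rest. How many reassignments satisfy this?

Let A_j be the event that the j-th constrained one is fixed. By inclusion-exclusion over the 5 events:
Σ_{j=0}^{5} (-1)^j C(5,j)(8-j)!
= C(5,0)·8! - C(5,1)·7! + C(5,2)·6! - C(5,3)·5! + C(5,4)·4! - C(5,5)·3!
= 40320 - 25200 + 7200 - 1200 + 120 - 6
= 21234

21234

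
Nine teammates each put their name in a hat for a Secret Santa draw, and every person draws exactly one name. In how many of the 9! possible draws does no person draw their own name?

133496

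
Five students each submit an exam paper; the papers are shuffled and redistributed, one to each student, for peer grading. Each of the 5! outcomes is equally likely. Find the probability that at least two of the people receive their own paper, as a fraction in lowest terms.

31/120

Favorable outcomes: Σ_{i≥2} C(5,i)·!(5-i) = 10·2 + 10·1 + 5·0 + 1·1 = 31.
Total outcomes: 5! = 120.
Probability = 31/120 = 31/120.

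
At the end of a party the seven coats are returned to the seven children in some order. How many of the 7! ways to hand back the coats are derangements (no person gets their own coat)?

1854

The subfactorial !7 = [7!/e] (nearest integer).
7! = 5040, and 5040/e ≈ 1854.11, so !7 = 1854.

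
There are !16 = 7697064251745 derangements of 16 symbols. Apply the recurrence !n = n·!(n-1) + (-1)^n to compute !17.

!17 = 17·7697064251745 - 1 = 130850092279664.

130850092279664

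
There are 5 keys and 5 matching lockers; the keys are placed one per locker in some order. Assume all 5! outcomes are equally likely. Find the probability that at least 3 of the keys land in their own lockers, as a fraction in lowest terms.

11/120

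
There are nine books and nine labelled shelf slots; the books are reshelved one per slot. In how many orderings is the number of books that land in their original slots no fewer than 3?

# with exactly i fixed is C(9,i)·!(9-i); sum over i=3..9:
  i=3: C(9,3)·!6 = 84·265 = 22260
  i=4: C(9,4)·!5 = 126·44 = 5544
  i=5: C(9,5)·!4 = 126·9 = 1134
  i=6: C(9,6)·!3 = 84·2 = 168
  i=7: C(9,7)·!2 = 36·1 = 36
  i=8: C(9,8)·!1 = 9·0 = 0
  i=9: C(9,9)·!0 = 1·1 = 1
Total = 29143.

29143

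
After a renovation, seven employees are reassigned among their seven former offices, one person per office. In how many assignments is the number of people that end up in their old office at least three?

407

Sum C(7,i)·!(7-i) for i = 3..7:
  i=3: C(7,3)·!4 = 35·9 = 315
  i=4: C(7,4)·!3 = 35·2 = 70
  i=5: C(7,5)·!2 = 21·1 = 21
  i=6: C(7,6)·!1 = 7·0 = 0
  i=7: C(7,7)·!0 = 1·1 = 1
Total = 407.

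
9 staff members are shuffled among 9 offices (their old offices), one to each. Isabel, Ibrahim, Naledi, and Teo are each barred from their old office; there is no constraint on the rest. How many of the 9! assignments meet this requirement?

Let A_j be the event that the j-th constrained one is fixed. By inclusion-exclusion over the 4 events:
Σ_{j=0}^{4} (-1)^j C(4,j)(9-j)!
= C(4,0)·9! - C(4,1)·8! + C(4,2)·7! - C(4,3)·6! + C(4,4)·5!
= 362880 - 161280 + 30240 - 2880 + 120
= 229080

229080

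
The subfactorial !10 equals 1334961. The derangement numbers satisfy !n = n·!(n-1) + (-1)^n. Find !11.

14684570

!11 = 11·1334961 - 1 = 14684570.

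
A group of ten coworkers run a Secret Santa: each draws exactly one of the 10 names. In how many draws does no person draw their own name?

!10 is the nearest integer to 10!/e.
10! = 3628800, and 3628800/e ≈ 1334960.92, so !10 = 1334961.

1334961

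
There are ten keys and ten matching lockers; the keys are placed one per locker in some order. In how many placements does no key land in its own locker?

1334961

Use !n = (n-1)(!(n-1) + !(n-2)).
!10 = 9·(133496 + 14833) = 9·148329 = 1334961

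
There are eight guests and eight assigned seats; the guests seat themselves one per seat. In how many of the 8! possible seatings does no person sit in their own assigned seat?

14833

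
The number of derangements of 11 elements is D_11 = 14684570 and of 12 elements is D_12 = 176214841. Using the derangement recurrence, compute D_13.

D_13 = (13-1)·(D_12 + D_11) = 12·(176214841 + 14684570) = 12·190899411 = 2290792932.

2290792932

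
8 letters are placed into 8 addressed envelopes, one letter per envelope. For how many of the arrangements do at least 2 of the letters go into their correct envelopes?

10655

# with exactly i fixed is C(8,i)·!(8-i); sum over i=2..8:
  i=2: C(8,2)·!6 = 28·265 = 7420
  i=3: C(8,3)·!5 = 56·44 = 2464
  i=4: C(8,4)·!4 = 70·9 = 630
  i=5: C(8,5)·!3 = 56·2 = 112
  i=6: C(8,6)·!2 = 28·1 = 28
  i=7: C(8,7)·!1 = 8·0 = 0
  i=8: C(8,8)·!0 = 1·1 = 1
Total = 10655.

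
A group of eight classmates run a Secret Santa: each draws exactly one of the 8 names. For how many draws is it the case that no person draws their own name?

14833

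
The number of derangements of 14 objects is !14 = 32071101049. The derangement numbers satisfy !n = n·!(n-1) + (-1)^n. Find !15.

!15 = 15·32071101049 - 1 = 481066515734.

481066515734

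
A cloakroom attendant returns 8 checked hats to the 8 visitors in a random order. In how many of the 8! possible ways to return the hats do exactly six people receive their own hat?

28

Pick the 6 fixed positions: C(8,6) = 28 ways.
The other 2 form a derangement: !2 = 1.
Total: 28 × 1 = 28.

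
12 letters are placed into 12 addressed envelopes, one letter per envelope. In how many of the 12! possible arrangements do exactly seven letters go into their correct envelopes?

34848

Pick the 7 fixed positions: C(12,7) = 792 ways.
The remaining 5 must be deranged: !5 = 44.
Total: 792 × 44 = 34848.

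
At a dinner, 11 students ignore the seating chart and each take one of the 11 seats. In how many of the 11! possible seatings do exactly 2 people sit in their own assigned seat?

7342280

Pick the 2 fixed positions: C(11,2) = 55 ways.
The remaining 9 must be deranged: !9 = 133496.
Total: 55 × 133496 = 7342280.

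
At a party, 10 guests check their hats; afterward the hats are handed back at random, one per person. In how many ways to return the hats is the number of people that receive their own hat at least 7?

286

Sum C(10,i)·!(10-i) for i = 7..10:
  i=7: C(10,7)·!3 = 120·2 = 240
  i=8: C(10,8)·!2 = 45·1 = 45
  i=9: C(10,9)·!1 = 10·0 = 0
  i=10: C(10,10)·!0 = 1·1 = 1
Total = 286.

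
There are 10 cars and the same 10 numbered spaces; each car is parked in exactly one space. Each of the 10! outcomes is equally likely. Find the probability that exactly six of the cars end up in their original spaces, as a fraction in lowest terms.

1/1920

Favorable outcomes: C(10,6)·!4 = 210·9 = 1890.
Total outcomes: 10! = 3628800.
Probability = 1890/3628800 = 1/1920.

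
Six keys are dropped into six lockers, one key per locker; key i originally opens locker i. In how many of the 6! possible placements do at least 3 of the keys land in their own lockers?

56

# with exactly i fixed is C(6,i)·!(6-i); sum over i=3..6:
  i=3: C(6,3)·!3 = 20·2 = 40
  i=4: C(6,4)·!2 = 15·1 = 15
  i=5: C(6,5)·!1 = 6·0 = 0
  i=6: C(6,6)·!0 = 1·1 = 1
Total = 56.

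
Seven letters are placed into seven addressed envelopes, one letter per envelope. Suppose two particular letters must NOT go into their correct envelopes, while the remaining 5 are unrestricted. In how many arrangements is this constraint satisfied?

3720

Let A_j be the event that the j-th constrained one is fixed. By inclusion-exclusion over the 2 events:
Σ_{j=0}^{2} (-1)^j C(2,j)(7-j)!
= C(2,0)·7! - C(2,1)·6! + C(2,2)·5!
= 5040 - 1440 + 120
= 3720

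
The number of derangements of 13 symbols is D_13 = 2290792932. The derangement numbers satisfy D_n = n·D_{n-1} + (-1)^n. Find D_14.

32071101049

D_14 = 14·2290792932 + 1 = 32071101049.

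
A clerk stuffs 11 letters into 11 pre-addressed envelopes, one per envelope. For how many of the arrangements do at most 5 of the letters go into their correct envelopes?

Sum C(11,i)·!(11-i) for i = 0..5:
  i=0: C(11,0)·!11 = 1·14684570 = 14684570
  i=1: C(11,1)·!10 = 11·1334961 = 14684571
  i=2: C(11,2)·!9 = 55·133496 = 7342280
  i=3: C(11,3)·!8 = 165·14833 = 2447445
  i=4: C(11,4)·!7 = 330·1854 = 611820
  i=5: C(11,5)·!6 = 462·265 = 122430
Total = 39893116.

39893116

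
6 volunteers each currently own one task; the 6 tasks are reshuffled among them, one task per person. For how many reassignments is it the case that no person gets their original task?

265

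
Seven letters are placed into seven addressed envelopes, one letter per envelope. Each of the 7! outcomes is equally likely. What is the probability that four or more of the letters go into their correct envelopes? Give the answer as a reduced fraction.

23/1260

Favorable outcomes: Σ_{i≥4} C(7,i)·!(7-i) = 35·2 + 21·1 + 7·0 + 1·1 = 92.
Total outcomes: 7! = 5040.
Probability = 92/5040 = 23/1260.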